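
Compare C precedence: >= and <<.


'<<' is shift (level 8); '>=' is relational (level 7)
Higher level binds tighter
'<<' has higher precedence than '>='


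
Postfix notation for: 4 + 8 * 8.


* has higher precedence, evaluate 8*8 first
Postfix: 4 8 8 * +


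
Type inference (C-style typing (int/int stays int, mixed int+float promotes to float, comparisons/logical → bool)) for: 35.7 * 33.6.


Operand types: float * float
Rule: mixed int/float promotes to float; int/int stays int
Result type: float


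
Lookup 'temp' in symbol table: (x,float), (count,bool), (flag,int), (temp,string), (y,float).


Lookup 'temp' → type string


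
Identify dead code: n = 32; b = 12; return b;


n is assigned but never read
Dead: 'n = 32'


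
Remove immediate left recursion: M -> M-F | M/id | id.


Left-recursive alternatives: M-F, M/id; non-recursive: id
Introduce M': M -> idM', M' -> -FM' | /idM' | ε


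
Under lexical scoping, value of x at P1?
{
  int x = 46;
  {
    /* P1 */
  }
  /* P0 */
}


P1's block does not declare x; resolves to the enclosing declaration at depth 0
x = 46


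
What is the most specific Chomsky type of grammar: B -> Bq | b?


Left-linear: every RHS is a terminal or one nonterminal followed by a terminal
Classification: Type 3 (Regular)


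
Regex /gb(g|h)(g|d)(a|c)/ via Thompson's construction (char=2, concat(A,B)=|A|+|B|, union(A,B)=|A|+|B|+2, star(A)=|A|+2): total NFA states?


Syntax tree has 8 char leaf(s), 3 union(s), 0 star(s)
chars contribute 8×2 = 16; each union adds +2; each star adds +2
Total: 16 + 6 + 0 = 22 states


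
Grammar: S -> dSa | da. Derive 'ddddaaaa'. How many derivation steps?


Derivation: S => dSa => ddSaa => dddSaaa => ddddaaaa
Steps: 4


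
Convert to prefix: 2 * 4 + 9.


left-to-right (same/higher precedence on left): tree is (+ (* 2 4) 9)
Prefix: + * 2 4 9


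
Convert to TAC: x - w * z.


Break into single-operator statements:
t1 = w * z
t2 = x - t1


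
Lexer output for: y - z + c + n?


Scan left to right, longest-match per lexeme
Tokens: ID(y), OP(-), ID(z), OP(+), ID(c), OP(+), ID(n)


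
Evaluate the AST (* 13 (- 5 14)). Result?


Evaluate inner: (- 5 14) = -9
Evaluate root: (* 13 -9) = -117
Result: -117


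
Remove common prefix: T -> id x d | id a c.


Common prefix: 'id'
Factored: T -> id T', T' -> x d | a c


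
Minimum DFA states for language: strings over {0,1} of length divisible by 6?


Track length mod 6: states 0..5, accept at 0
Minimal DFA: 6 states


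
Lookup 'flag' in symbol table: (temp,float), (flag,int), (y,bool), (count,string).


Lookup 'flag' → type int


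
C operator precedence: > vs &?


'>' is relational (level 7); '&' is bitwise AND (level 5)
Higher level binds tighter
'>' has higher precedence than '&'


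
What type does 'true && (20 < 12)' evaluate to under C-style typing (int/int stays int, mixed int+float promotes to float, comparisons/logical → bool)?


Operand types: bool && bool
Rule: logical operators take bool operands and yield bool
Result type: bool


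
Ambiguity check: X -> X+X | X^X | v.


'v+v^v' has two parse trees (no precedence encoded between + and ^)
Ambiguous


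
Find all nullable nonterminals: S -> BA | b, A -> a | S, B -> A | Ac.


A nonterminal is nullable iff some alternative derives ε (directly, or every symbol in it is nullable)
Nullable: {}


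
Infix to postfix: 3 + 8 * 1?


* has higher precedence, evaluate 8*1 first
Postfix: 3 8 1 * +


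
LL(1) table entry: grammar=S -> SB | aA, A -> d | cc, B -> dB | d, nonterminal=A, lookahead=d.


For [A, d]: 'd' ∈ FIRST(d)
Entry: A -> d


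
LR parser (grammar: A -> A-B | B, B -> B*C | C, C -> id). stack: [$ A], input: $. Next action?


start symbol A on stack, input exhausted
Action: accept


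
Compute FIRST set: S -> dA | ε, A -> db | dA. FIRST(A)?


Per alternative of A: FIRST(db) = {d}; FIRST(dA) = {d}
FIRST(A) = {d}


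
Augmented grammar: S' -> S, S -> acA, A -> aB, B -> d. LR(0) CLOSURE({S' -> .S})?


Start: S' -> .S
For each item with dot before a nonterminal B, add B -> .γ for every B-production
Closure: [S' -> .S, S -> .acA]


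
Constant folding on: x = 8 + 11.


8 + 11 = 19 at compile time
Optimized: x = 19


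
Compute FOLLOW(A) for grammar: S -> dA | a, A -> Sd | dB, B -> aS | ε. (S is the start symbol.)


$ ∈ FOLLOW(S). For each A -> αBβ: add FIRST(β)\{ε} to FOLLOW(B); if β nullable, add FOLLOW(A).
FOLLOW(A) = {$, d}


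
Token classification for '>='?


Pattern: operator symbol
Type: OPERATOR


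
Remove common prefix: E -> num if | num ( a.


Common prefix: 'num'
Factored: E -> num E', E' -> if | ( a


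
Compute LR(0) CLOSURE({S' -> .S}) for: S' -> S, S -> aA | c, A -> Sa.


Start: S' -> .S
For each item with dot before a nonterminal B, add B -> .γ for every B-production
Closure: [S' -> .S, S -> .aA, S -> .c]


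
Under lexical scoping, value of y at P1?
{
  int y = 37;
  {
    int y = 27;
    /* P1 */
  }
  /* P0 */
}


y declared in the same block as P1
y = 27


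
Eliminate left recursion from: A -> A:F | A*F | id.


Left-recursive alternatives: A:F, A*F; non-recursive: id
Introduce A': A -> idA', A' -> :FA' | *FA' | ε


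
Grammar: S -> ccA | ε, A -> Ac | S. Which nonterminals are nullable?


A nonterminal is nullable iff some alternative derives ε (directly, or every symbol in it is nullable)
Nullable: {A, S}


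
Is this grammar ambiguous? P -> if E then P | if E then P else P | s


dangling else: 'if E then if E then s else s' parses two ways
Ambiguous


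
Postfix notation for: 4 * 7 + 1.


Left to right (same or higher precedence on left)
Postfix: 4 7 * 1 +


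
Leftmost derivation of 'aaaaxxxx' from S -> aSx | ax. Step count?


Derivation: S => aSx => aaSxx => aaaSxxx => aaaaxxxx
Steps: 4


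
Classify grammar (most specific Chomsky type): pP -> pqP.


LHS has context (more than one symbol) and |LHS| ≤ |RHS|
Classification: Type 1 (Context-Sensitive)


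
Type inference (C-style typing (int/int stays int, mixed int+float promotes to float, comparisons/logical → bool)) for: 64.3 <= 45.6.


Operand types: float <= float
Rule: comparison yields bool
Result type: bool


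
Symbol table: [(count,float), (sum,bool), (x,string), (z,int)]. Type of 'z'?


Lookup 'z' → type int


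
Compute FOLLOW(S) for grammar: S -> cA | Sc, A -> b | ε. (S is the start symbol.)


$ ∈ FOLLOW(S). For each A -> αBβ: add FIRST(β)\{ε} to FOLLOW(B); if β nullable, add FOLLOW(A).
FOLLOW(S) = {$, c}


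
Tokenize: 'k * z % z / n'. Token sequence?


Scan left to right, longest-match per lexeme
Tokens: ID(k), OP(*), ID(z), OP(%), ID(z), OP(/), ID(n)


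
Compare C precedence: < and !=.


'<' is relational (level 7); '!=' is equality (level 6)
Higher level binds tighter
'<' has higher precedence than '!='


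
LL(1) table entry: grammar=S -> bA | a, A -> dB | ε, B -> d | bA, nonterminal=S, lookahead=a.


For [S, a]: 'a' ∈ FIRST(a)
Entry: S -> a


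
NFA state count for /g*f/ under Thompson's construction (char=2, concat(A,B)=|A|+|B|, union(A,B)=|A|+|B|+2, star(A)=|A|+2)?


Syntax tree has 2 char leaf(s), 0 union(s), 1 star(s)
chars contribute 2×2 = 4; each union adds +2; each star adds +2
Total: 4 + 0 + 2 = 6 states


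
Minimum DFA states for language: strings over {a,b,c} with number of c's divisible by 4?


Track (count of c) mod 4: states 0..3, accept at 0
Minimal DFA: 4 states


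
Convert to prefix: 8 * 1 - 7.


left-to-right (same/higher precedence on left): tree is (- (* 8 1) 7)
Prefix: - * 8 1 7


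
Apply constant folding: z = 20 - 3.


20 - 3 = 17 at compile time
Optimized: z = 17


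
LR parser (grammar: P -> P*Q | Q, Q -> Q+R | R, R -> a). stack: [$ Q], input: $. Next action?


lookahead ∉ {+} so Q won't extend; reduce P -> Q
Action: reduce (P -> Q)


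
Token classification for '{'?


Pattern: delimiter/punctuation
Type: PUNCTUATION


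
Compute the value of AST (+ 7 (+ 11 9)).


Evaluate inner: (+ 11 9) = 20
Evaluate root: (+ 7 20) = 27
Result: 27


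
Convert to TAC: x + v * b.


Break into single-operator statements:
t1 = v * b
t2 = x + t1


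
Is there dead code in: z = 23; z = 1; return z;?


first assignment to z is overwritten before any read
Dead: 'z = 23'


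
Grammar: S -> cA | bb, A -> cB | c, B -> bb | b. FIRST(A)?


Per alternative of A: FIRST(cB) = {c}; FIRST(c) = {c}
FIRST(A) = {c}


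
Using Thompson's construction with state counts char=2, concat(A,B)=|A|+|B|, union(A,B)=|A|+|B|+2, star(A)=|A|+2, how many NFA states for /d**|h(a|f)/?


Syntax tree has 4 char leaf(s), 2 union(s), 2 star(s)
chars contribute 4×2 = 8; each union adds +2; each star adds +2
Total: 8 + 4 + 4 = 16 states


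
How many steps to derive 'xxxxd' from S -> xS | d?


Derivation: S => xS => xxS => xxxS => xxxxS => xxxxd
Steps: 5


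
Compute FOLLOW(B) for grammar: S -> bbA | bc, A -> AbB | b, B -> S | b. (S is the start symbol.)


$ ∈ FOLLOW(S). For each A -> αBβ: add FIRST(β)\{ε} to FOLLOW(B); if β nullable, add FOLLOW(A).
FOLLOW(B) = {$, b}


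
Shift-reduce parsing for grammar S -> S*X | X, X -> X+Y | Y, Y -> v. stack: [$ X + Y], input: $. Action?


handle 'X+Y' on top
Action: reduce (X -> X+Y)


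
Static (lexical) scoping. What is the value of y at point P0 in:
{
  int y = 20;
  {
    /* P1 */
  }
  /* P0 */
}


y declared in the same block as P0
y = 20


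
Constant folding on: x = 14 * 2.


14 * 2 = 28 at compile time
Optimized: x = 28


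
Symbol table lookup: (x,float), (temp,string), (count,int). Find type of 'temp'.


Lookup 'temp' → type string


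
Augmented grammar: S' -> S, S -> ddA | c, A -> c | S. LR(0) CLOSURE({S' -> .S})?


Start: S' -> .S
For each item with dot before a nonterminal B, add B -> .γ for every B-production
Closure: [S' -> .S, S -> .ddA, S -> .c]


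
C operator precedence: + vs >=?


'+' is additive (level 9); '>=' is relational (level 7)
Higher level binds tighter
'+' has higher precedence than '>='


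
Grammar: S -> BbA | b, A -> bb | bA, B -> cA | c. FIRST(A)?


Per alternative of A: FIRST(bb) = {b}; FIRST(bA) = {b}
FIRST(A) = {b}


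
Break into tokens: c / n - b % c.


Scan left to right, longest-match per lexeme
Tokens: ID(c), OP(/), ID(n), OP(-), ID(b), OP(%), ID(c)


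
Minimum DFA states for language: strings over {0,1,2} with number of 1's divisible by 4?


Track (count of 1) mod 4: states 0..3, accept at 0
Minimal DFA: 4 states


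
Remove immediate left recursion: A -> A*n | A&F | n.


Left-recursive alternatives: A*n, A&F; non-recursive: n
Introduce A': A -> nA', A' -> *nA' | &FA' | ε


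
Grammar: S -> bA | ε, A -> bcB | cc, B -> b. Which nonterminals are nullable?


A nonterminal is nullable iff some alternative derives ε (directly, or every symbol in it is nullable)
Nullable: {S}


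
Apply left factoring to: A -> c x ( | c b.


Common prefix: 'c'
Factored: A -> c A', A' -> x ( | b


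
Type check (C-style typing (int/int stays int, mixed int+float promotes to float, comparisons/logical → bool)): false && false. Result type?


Operand types: bool && bool
Rule: logical operators take bool operands and yield bool
Result type: bool


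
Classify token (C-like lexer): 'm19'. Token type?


Pattern: letter/underscore followed by alphanumerics, not a keyword
Type: IDENTIFIER


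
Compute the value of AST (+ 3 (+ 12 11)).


Evaluate inner: (+ 12 11) = 23
Evaluate root: (+ 3 23) = 26
Result: 26


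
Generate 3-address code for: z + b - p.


Break into single-operator statements:
t1 = z + b
t2 = t1 - p


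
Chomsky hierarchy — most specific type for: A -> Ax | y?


Left-linear: every RHS is a terminal or one nonterminal followed by a terminal
Classification: Type 3 (Regular)


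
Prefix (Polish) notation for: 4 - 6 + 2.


left-to-right (same/higher precedence on left): tree is (+ (- 4 6) 2)
Prefix: + - 4 6 2


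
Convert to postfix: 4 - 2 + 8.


Left to right (same or higher precedence on left)
Postfix: 4 2 - 8 +


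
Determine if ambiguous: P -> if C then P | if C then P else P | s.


dangling else: 'if C then if C then s else s' parses two ways
Ambiguous


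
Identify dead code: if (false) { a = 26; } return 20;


condition is constant false, so the whole block is unreachable
Dead: 'if (false) { a = 26; }'


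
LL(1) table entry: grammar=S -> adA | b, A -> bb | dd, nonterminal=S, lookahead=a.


For [S, a]: 'a' ∈ FIRST(adA)
Entry: S -> adA


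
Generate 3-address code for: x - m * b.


Break into single-operator statements:
t1 = m * b
t2 = x - t1


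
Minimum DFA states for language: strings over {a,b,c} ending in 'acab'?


Track the longest suffix of input matching a prefix of 'acab': 5 classes (prefixes of length 0..4)
Minimal DFA: 5 states


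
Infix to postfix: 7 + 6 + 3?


Left to right (same or higher precedence on left)
Postfix: 7 6 + 3 +


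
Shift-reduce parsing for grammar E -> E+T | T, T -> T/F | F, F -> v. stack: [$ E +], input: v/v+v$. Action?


no handle ('E+' is not any RHS); shift 'v'
Action: shift


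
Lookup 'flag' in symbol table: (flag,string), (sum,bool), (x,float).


Lookup 'flag' → type string


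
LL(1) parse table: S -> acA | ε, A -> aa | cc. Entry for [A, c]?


For [A, c]: 'c' ∈ FIRST(cc)
Entry: A -> cc


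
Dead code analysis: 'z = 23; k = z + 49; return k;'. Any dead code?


z is read by k's definition; k is returned
No dead code


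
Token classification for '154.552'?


Pattern: digits with a decimal point
Type: FLOAT_LITERAL


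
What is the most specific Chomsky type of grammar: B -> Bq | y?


Left-linear: every RHS is a terminal or one nonterminal followed by a terminal
Classification: Type 3 (Regular)


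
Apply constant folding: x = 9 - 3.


9 - 3 = 6 at compile time
Optimized: x = 6


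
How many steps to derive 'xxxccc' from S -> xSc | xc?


Derivation: S => xSc => xxScc => xxxccc
Steps: 3


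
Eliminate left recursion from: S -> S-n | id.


Left-recursive alternatives: S-n; non-recursive: id
Introduce S': S -> idS', S' -> -nS' | ε


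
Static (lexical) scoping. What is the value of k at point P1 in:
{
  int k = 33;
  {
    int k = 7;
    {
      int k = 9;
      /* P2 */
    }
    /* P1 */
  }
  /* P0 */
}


k declared in the same block as P1
k = 7


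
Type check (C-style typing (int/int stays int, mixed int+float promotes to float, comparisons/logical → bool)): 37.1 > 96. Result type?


Operand types: float > int
Rule: comparison yields bool
Result type: bool


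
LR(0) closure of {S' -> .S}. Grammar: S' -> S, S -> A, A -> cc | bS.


Start: S' -> .S
For each item with dot before a nonterminal B, add B -> .γ for every B-production
Closure: [S' -> .S, S -> .A, A -> .cc, A -> .bS]


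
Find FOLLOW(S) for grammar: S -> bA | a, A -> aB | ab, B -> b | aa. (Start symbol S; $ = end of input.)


$ ∈ FOLLOW(S). For each A -> αBβ: add FIRST(β)\{ε} to FOLLOW(B); if β nullable, add FOLLOW(A).
FOLLOW(S) = {$}


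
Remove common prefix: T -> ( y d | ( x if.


Common prefix: '('
Factored: T -> ( T', T' -> y d | x if


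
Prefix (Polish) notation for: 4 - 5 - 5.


left-to-right (same/higher precedence on left): tree is (- (- 4 5) 5)
Prefix: - - 4 5 5


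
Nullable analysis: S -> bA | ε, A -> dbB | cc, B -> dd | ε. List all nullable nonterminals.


A nonterminal is nullable iff some alternative derives ε (directly, or every symbol in it is nullable)
Nullable: {B, S}


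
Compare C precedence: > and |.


'>' is relational (level 7); '|' is bitwise OR (level 3)
Higher level binds tighter
'>' has higher precedence than '|'


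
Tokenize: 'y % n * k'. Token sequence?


Scan left to right, longest-match per lexeme
Tokens: ID(y), OP(%), ID(n), OP(*), ID(k)


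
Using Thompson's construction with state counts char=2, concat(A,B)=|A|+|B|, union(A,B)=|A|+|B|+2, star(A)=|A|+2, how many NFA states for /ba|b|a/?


Syntax tree has 4 char leaf(s), 2 union(s), 0 star(s)
chars contribute 4×2 = 8; each union adds +2; each star adds +2
Total: 8 + 4 + 0 = 12 states


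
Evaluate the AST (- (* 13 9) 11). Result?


Evaluate inner: (* 13 9) = 117
Evaluate root: (- 117 11) = 106
Result: 106


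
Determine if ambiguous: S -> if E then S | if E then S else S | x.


dangling else: 'if E then if E then x else x' parses two ways
Ambiguous


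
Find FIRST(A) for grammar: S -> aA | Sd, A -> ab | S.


Per alternative of A: FIRST(ab) = {a}; FIRST(S) = {a}
FIRST(A) = {a}


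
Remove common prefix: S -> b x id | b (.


Common prefix: 'b'
Factored: S -> b S', S' -> x id | (


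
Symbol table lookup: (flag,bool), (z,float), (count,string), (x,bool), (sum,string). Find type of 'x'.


Lookup 'x' → type bool


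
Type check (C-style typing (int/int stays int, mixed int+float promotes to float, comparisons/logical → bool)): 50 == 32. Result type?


Operand types: int == int
Rule: comparison yields bool
Result type: bool


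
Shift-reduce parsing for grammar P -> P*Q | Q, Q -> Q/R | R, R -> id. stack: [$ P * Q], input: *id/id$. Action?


handle 'P*Q' on top; lookahead ∈ FOLLOW(P) = {*, $}
Action: reduce (P -> P*Q)


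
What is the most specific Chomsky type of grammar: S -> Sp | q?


Left-linear: every RHS is a terminal or one nonterminal followed by a terminal
Classification: Type 3 (Regular)


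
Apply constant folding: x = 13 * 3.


13 * 3 = 39 at compile time
Optimized: x = 39


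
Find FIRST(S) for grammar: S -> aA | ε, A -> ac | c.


Per alternative of S: FIRST(aA) = {a}; FIRST(ε) = {ε}
FIRST(S) = {a, ε}


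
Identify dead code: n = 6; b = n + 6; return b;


n is read by b's definition; b is returned
No dead code


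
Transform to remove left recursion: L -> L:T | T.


Left-recursive alternatives: L:T; non-recursive: T
Introduce L': L -> TL', L' -> :TL' | ε


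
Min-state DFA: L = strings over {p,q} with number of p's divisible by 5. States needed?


Track (count of p) mod 5: states 0..4, accept at 0
Minimal DFA: 5 states


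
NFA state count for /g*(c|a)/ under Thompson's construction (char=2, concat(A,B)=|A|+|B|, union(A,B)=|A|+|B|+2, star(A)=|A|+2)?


Syntax tree has 3 char leaf(s), 1 union(s), 1 star(s)
chars contribute 3×2 = 6; each union adds +2; each star adds +2
Total: 6 + 2 + 2 = 10 states


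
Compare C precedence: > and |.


'>' is relational (level 7); '|' is bitwise OR (level 3)
Higher level binds tighter
'>' has higher precedence than '|'


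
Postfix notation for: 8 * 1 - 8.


Left to right (same or higher precedence on left)
Postfix: 8 1 * 8 -


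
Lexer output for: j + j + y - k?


Scan left to right, longest-match per lexeme
Tokens: ID(j), OP(+), ID(j), OP(+), ID(y), OP(-), ID(k)


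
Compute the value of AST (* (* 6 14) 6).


Evaluate inner: (* 6 14) = 84
Evaluate root: (* 84 6) = 504
Result: 504


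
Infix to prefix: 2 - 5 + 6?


left-to-right (same/higher precedence on left): tree is (+ (- 2 5) 6)
Prefix: + - 2 5 6


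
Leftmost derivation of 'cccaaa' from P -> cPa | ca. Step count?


Derivation: P => cPa => ccPaa => cccaaa
Steps: 3


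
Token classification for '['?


Pattern: delimiter/punctuation
Type: PUNCTUATION


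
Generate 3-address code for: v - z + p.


Break into single-operator statements:
t1 = v - z
t2 = t1 + p


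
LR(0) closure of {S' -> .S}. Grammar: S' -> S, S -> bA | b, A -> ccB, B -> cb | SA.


Start: S' -> .S
For each item with dot before a nonterminal B, add B -> .γ for every B-production
Closure: [S' -> .S, S -> .bA, S -> .b]


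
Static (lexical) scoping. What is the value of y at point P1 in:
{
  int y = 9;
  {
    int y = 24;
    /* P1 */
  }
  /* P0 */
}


y declared in the same block as P1
y = 24


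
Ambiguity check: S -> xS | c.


right-linear, alternatives start with distinct terminals 'x' vs 'c': unique leftmost derivation
Unambiguous


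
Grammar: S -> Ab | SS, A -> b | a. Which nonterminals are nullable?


A nonterminal is nullable iff some alternative derives ε (directly, or every symbol in it is nullable)
Nullable: {}


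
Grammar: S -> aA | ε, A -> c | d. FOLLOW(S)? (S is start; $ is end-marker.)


$ ∈ FOLLOW(S). For each A -> αBβ: add FIRST(β)\{ε} to FOLLOW(B); if β nullable, add FOLLOW(A).
FOLLOW(S) = {$}


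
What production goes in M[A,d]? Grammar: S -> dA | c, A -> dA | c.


For [A, d]: 'd' ∈ FIRST(dA)
Entry: A -> dA


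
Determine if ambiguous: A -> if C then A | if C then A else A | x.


dangling else: 'if C then if C then x else x' parses two ways
Ambiguous


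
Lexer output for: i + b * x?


Scan left to right, longest-match per lexeme
Tokens: ID(i), OP(+), ID(b), OP(*), ID(x)


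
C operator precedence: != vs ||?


'!=' is equality (level 6); '||' is logical OR (level 1)
Higher level binds tighter
'!=' has higher precedence than '||'


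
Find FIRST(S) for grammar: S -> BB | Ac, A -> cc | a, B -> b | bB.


Per alternative of S: FIRST(BB) = {b}; FIRST(Ac) = {a, c}
FIRST(S) = {a, b, c}


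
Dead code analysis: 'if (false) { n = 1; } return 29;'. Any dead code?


condition is constant false, so the whole block is unreachable
Dead: 'if (false) { n = 1; }'


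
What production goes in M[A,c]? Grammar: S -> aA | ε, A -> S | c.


For [A, c]: 'c' ∈ FIRST(c)
Entry: A -> c


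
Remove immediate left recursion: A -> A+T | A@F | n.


Left-recursive alternatives: A+T, A@F; non-recursive: n
Introduce A': A -> nA', A' -> +TA' | @FA' | ε


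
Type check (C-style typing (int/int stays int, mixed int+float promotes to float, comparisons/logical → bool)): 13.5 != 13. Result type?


Operand types: float != int
Rule: comparison yields bool
Result type: bool


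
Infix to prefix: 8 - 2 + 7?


left-to-right (same/higher precedence on left): tree is (+ (- 8 2) 7)
Prefix: + - 8 2 7


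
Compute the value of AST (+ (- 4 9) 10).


Evaluate inner: (- 4 9) = -5
Evaluate root: (+ -5 10) = 5
Result: 5


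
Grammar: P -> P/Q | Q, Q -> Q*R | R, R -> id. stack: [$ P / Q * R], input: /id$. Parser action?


handle 'Q*R' on top
Action: reduce (Q -> Q*R)


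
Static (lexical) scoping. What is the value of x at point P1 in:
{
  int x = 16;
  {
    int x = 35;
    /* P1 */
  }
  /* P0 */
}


x declared in the same block as P1
x = 35


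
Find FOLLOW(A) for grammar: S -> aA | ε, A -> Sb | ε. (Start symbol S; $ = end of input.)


$ ∈ FOLLOW(S). For each A -> αBβ: add FIRST(β)\{ε} to FOLLOW(B); if β nullable, add FOLLOW(A).
FOLLOW(A) = {$, b}


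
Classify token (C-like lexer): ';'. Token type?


Pattern: delimiter/punctuation
Type: PUNCTUATION


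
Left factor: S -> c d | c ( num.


Common prefix: 'c'
Factored: S -> c S', S' -> d | ( num


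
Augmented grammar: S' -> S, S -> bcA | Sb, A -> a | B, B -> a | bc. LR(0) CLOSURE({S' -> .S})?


Start: S' -> .S
For each item with dot before a nonterminal B, add B -> .γ for every B-production
Closure: [S' -> .S, S -> .bcA, S -> .Sb]


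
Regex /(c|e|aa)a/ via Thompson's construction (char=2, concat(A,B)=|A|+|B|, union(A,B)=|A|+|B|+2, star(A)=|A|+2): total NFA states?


Syntax tree has 5 char leaf(s), 2 union(s), 0 star(s)
chars contribute 5×2 = 10; each union adds +2; each star adds +2
Total: 10 + 4 + 0 = 14 states


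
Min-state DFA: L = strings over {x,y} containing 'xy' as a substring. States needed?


KMP-style automaton: 2 progress states + 1 absorbing accept = 3
Minimal DFA: 3 states


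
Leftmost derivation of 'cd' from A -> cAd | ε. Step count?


Derivation: A => cAd => cd
Steps: 2


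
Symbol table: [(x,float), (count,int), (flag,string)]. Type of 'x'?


Lookup 'x' → type float


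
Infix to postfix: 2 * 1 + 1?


Left to right (same or higher precedence on left)
Postfix: 2 1 * 1 +


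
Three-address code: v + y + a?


Break into single-operator statements:
t1 = v + y
t2 = t1 + a


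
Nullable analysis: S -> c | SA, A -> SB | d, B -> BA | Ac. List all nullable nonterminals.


A nonterminal is nullable iff some alternative derives ε (directly, or every symbol in it is nullable)
Nullable: {}


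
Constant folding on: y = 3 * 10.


3 * 10 = 30 at compile time
Optimized: y = 30


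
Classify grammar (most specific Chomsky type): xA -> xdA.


LHS has context (more than one symbol) and |LHS| ≤ |RHS|
Classification: Type 1 (Context-Sensitive)


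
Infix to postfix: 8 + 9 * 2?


* has higher precedence, evaluate 9*2 first
Postfix: 8 9 2 * +


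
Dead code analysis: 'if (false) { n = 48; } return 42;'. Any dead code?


condition is constant false, so the whole block is unreachable
Dead: 'if (false) { n = 48; }'


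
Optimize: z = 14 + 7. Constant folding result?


14 + 7 = 21 at compile time
Optimized: z = 21


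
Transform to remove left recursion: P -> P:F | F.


Left-recursive alternatives: P:F; non-recursive: F
Introduce P': P -> FP', P' -> :FP' | ε


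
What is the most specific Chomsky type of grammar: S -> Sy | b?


Left-linear: every RHS is a terminal or one nonterminal followed by a terminal
Classification: Type 3 (Regular)


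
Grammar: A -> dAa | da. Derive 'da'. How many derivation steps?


Derivation: A => da
Steps: 1


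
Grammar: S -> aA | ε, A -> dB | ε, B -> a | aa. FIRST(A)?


Per alternative of A: FIRST(dB) = {d}; FIRST(ε) = {ε}
FIRST(A) = {d, ε}


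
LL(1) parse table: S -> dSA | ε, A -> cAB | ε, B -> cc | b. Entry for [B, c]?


For [B, c]: 'c' ∈ FIRST(cc)
Entry: B -> cc


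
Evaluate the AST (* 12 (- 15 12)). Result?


Evaluate inner: (- 15 12) = 3
Evaluate root: (* 12 3) = 36
Result: 36


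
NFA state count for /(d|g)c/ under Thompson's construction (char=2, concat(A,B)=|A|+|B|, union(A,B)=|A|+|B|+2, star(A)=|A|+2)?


Syntax tree has 3 char leaf(s), 1 union(s), 0 star(s)
chars contribute 3×2 = 6; each union adds +2; each star adds +2
Total: 6 + 2 + 0 = 8 states


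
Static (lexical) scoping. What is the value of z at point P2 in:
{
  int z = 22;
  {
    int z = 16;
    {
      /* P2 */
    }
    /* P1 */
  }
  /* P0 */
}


P2's block does not declare z; resolves to the enclosing declaration at depth 1
z = 16


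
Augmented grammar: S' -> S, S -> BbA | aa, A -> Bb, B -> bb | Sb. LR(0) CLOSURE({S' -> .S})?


Start: S' -> .S
For each item with dot before a nonterminal B, add B -> .γ for every B-production
Closure: [S' -> .S, S -> .BbA, S -> .aa, B -> .bb, B -> .Sb]


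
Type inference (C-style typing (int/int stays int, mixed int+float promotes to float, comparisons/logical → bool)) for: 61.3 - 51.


Operand types: float - int
Rule: mixed int/float promotes to float; int/int stays int
Result type: float


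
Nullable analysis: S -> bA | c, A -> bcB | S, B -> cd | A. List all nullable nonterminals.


A nonterminal is nullable iff some alternative derives ε (directly, or every symbol in it is nullable)
Nullable: {}


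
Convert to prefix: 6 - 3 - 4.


left-to-right (same/higher precedence on left): tree is (- (- 6 3) 4)
Prefix: - - 6 3 4


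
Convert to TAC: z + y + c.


Break into single-operator statements:
t1 = z + y
t2 = t1 + c


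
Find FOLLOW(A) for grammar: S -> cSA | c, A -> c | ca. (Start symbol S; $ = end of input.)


$ ∈ FOLLOW(S). For each A -> αBβ: add FIRST(β)\{ε} to FOLLOW(B); if β nullable, add FOLLOW(A).
FOLLOW(A) = {$, c}


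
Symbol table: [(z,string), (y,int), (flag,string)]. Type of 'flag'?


Lookup 'flag' → type string


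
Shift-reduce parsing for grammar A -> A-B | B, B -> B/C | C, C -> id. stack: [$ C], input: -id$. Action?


'C' (not preceded by B/) is the handle for B -> C
Action: reduce (B -> C)


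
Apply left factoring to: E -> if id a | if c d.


Common prefix: 'if'
Factored: E -> if E', E' -> id a | c d


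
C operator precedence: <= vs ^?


'<=' is relational (level 7); '^' is bitwise XOR (level 4)
Higher level binds tighter
'<=' has higher precedence than '^'


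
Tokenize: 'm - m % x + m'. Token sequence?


Scan left to right, longest-match per lexeme
Tokens: ID(m), OP(-), ID(m), OP(%), ID(x), OP(+), ID(m)


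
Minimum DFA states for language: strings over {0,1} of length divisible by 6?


Track length mod 6: states 0..5, accept at 0
Minimal DFA: 6 states


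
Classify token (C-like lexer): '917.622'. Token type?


Pattern: digits with a decimal point
Type: FLOAT_LITERAL


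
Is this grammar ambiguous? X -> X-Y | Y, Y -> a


precedence layered via separate nonterminal Y: deterministic
Unambiguous


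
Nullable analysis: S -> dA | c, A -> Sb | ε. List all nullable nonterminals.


A nonterminal is nullable iff some alternative derives ε (directly, or every symbol in it is nullable)
Nullable: {A}


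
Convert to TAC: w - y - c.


Break into single-operator statements:
t1 = w - y
t2 = t1 - c


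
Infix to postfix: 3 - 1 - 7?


Left to right (same or higher precedence on left)
Postfix: 3 1 - 7 -


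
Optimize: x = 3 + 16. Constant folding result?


3 + 16 = 19 at compile time
Optimized: x = 19


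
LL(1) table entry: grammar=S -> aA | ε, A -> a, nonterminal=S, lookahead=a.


For [S, a]: 'a' ∈ FIRST(aA)
Entry: S -> aA


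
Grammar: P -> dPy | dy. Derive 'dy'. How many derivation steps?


Derivation: P => dy
Steps: 1


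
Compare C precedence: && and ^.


'^' is bitwise XOR (level 4); '&&' is logical AND (level 2)
Higher level binds tighter
'^' has higher precedence than '&&'


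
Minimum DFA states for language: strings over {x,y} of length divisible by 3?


Track length mod 3: states 0..2, accept at 0
Minimal DFA: 3 states


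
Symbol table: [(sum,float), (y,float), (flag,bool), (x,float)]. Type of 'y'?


Lookup 'y' → type float


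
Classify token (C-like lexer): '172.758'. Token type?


Pattern: digits with a decimal point
Type: FLOAT_LITERAL


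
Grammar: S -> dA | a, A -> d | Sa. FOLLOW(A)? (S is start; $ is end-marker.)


$ ∈ FOLLOW(S). For each A -> αBβ: add FIRST(β)\{ε} to FOLLOW(B); if β nullable, add FOLLOW(A).
FOLLOW(A) = {$, a}


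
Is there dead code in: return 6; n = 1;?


statement follows a return and is unreachable
Dead: 'n = 1'


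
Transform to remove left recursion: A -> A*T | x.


Left-recursive alternatives: A*T; non-recursive: x
Introduce A': A -> xA', A' -> *TA' | ε


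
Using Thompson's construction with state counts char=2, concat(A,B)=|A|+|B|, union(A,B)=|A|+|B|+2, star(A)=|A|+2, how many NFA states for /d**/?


Syntax tree has 1 char leaf(s), 0 union(s), 2 star(s)
chars contribute 1×2 = 2; each union adds +2; each star adds +2
Total: 2 + 0 + 4 = 6 states


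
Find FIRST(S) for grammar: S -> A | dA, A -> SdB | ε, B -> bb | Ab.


Per alternative of S: FIRST(A) = {d, ε}; FIRST(dA) = {d}
FIRST(S) = {d, ε}


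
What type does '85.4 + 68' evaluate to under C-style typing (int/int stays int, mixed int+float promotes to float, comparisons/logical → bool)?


Operand types: float + int
Rule: mixed int/float promotes to float; int/int stays int
Result type: float


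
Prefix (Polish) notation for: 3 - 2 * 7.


'*' binds tighter: tree is (- 3 (* 2 7))
Prefix: - 3 * 2 7


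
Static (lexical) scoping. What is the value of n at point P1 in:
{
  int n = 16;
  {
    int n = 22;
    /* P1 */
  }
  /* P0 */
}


n declared in the same block as P1
n = 22


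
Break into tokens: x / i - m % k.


Scan left to right, longest-match per lexeme
Tokens: ID(x), OP(/), ID(i), OP(-), ID(m), OP(%), ID(k)


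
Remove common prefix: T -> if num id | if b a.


Common prefix: 'if'
Factored: T -> if T', T' -> num id | b a


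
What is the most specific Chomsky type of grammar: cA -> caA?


LHS has context (more than one symbol) and |LHS| ≤ |RHS|
Classification: Type 1 (Context-Sensitive)


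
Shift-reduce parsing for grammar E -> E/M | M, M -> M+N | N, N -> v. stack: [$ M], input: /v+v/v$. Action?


lookahead ∉ {+} so M won't extend; reduce E -> M
Action: reduce (E -> M)


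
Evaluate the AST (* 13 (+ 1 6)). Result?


Evaluate inner: (+ 1 6) = 7
Evaluate root: (* 13 7) = 91
Result: 91


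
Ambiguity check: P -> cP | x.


right-linear, alternatives start with distinct terminals 'c' vs 'x': unique leftmost derivation
Unambiguous


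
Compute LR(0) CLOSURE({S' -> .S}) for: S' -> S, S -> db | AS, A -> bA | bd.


Start: S' -> .S
For each item with dot before a nonterminal B, add B -> .γ for every B-production
Closure: [S' -> .S, S -> .db, S -> .AS, A -> .bA, A -> .bd]


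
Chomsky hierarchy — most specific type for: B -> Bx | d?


Left-linear: every RHS is a terminal or one nonterminal followed by a terminal
Classification: Type 3 (Regular)


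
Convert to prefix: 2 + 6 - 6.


left-to-right (same/higher precedence on left): tree is (- (+ 2 6) 6)
Prefix: - + 2 6 6


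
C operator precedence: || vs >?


'>' is relational (level 7); '||' is logical OR (level 1)
Higher level binds tighter
'>' has higher precedence than '||'


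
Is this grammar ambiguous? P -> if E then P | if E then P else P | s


dangling else: 'if E then if E then s else s' parses two ways
Ambiguous


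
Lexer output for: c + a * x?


Scan left to right, longest-match per lexeme
Tokens: ID(c), OP(+), ID(a), OP(*), ID(x)


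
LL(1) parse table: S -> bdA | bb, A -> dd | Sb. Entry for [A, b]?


For [A, b]: 'b' ∈ FIRST(Sb)
Entry: A -> Sb


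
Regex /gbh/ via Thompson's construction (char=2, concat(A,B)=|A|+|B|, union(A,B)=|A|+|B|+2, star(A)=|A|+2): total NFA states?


Syntax tree has 3 char leaf(s), 0 union(s), 0 star(s)
chars contribute 3×2 = 6; each union adds +2; each star adds +2
Total: 6 + 0 + 0 = 6 states


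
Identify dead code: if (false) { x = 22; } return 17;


condition is constant false, so the whole block is unreachable
Dead: 'if (false) { x = 22; }'


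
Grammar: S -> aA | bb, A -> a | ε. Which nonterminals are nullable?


A nonterminal is nullable iff some alternative derives ε (directly, or every symbol in it is nullable)
Nullable: {A}


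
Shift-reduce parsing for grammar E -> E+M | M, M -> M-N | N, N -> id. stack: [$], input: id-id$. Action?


no handle on stack; shift 'id'
Action: shift


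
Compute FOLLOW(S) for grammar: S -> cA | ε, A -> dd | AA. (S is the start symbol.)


$ ∈ FOLLOW(S). For each A -> αBβ: add FIRST(β)\{ε} to FOLLOW(B); if β nullable, add FOLLOW(A).
FOLLOW(S) = {$}


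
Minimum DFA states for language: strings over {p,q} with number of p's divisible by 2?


Track (count of p) mod 2: states 0..1, accept at 0
Minimal DFA: 2 states


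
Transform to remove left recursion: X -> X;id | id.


Left-recursive alternatives: X;id; non-recursive: id
Introduce X': X -> idX', X' -> ;idX' | ε


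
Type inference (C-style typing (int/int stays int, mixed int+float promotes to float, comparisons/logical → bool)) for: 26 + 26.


Operand types: int + int
Rule: mixed int/float promotes to float; int/int stays int
Result type: int


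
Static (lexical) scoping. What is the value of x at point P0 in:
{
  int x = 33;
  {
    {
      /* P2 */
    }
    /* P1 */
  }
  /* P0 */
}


x declared in the same block as P0
x = 33


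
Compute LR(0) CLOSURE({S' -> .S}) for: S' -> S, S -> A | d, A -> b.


Start: S' -> .S
For each item with dot before a nonterminal B, add B -> .γ for every B-production
Closure: [S' -> .S, S -> .A, S -> .d, A -> .b]


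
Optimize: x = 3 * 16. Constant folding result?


3 * 16 = 48 at compile time
Optimized: x = 48


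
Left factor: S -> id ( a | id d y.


Common prefix: 'id'
Factored: S -> id S', S' -> ( a | d y


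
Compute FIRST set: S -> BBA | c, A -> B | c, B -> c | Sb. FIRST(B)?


Per alternative of B: FIRST(c) = {c}; FIRST(Sb) = {c}
FIRST(B) = {c}


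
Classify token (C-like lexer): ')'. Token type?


Pattern: delimiter/punctuation
Type: PUNCTUATION


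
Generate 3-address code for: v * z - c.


Break into single-operator statements:
t1 = v * z
t2 = t1 - c


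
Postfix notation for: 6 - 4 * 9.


* has higher precedence, evaluate 4*9 first
Postfix: 6 4 9 * -


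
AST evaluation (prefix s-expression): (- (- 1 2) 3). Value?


Evaluate inner: (- 1 2) = -1
Evaluate root: (- -1 3) = -4
Result: -4


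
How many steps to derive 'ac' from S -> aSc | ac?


Derivation: S => ac
Steps: 1


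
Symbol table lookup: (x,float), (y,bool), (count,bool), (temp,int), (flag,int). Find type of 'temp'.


Lookup 'temp' → type int


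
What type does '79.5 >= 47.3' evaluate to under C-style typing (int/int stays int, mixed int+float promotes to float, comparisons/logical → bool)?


Operand types: float >= float
Rule: comparison yields bool
Result type: bool


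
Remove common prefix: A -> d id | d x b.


Common prefix: 'd'
Factored: A -> d A', A' -> id | x b


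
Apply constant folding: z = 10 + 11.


10 + 11 = 21 at compile time
Optimized: z = 21


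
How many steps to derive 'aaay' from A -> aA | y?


Derivation: A => aA => aaA => aaaA => aaay
Steps: 4


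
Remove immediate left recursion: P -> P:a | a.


Left-recursive alternatives: P:a; non-recursive: a
Introduce P': P -> aP', P' -> :aP' | ε


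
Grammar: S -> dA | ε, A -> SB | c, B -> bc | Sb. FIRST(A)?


Per alternative of A: FIRST(SB) = {b, d}; FIRST(c) = {c}
FIRST(A) = {b, c, d}


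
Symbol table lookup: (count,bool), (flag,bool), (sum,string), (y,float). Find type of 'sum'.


Lookup 'sum' → type string


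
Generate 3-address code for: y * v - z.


Break into single-operator statements:
t1 = y * v
t2 = t1 - z


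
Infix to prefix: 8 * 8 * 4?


left-to-right (same/higher precedence on left): tree is (* (* 8 8) 4)
Prefix: * * 8 8 4


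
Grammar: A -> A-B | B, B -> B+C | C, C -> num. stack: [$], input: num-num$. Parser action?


no handle on stack; shift 'num'
Action: shift


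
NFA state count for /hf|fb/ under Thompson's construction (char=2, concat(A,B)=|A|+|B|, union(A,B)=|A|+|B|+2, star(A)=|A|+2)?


Syntax tree has 4 char leaf(s), 1 union(s), 0 star(s)
chars contribute 4×2 = 8; each union adds +2; each star adds +2
Total: 8 + 2 + 0 = 10 states


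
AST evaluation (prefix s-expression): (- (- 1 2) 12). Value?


Evaluate inner: (- 1 2) = -1
Evaluate root: (- -1 12) = -13
Result: -13


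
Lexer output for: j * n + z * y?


Scan left to right, longest-match per lexeme
Tokens: ID(j), OP(*), ID(n), OP(+), ID(z), OP(*), ID(y)


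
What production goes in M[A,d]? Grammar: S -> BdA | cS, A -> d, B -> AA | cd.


For [A, d]: 'd' ∈ FIRST(d)
Entry: A -> d


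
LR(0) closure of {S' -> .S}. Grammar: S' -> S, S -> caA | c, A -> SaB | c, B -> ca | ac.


Start: S' -> .S
For each item with dot before a nonterminal B, add B -> .γ for every B-production
Closure: [S' -> .S, S -> .caA, S -> .c]


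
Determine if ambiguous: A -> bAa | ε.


balanced b^n…a^n: each string has a unique parse
Unambiguous
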